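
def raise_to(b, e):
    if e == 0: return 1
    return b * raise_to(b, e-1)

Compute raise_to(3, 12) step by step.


raise_to(3, 12)
= 3 * raise_to(3, 11)
= 3 * 3 * raise_to(3, 10)
= 3 * 3 * 3 * raise_to(3, 9)
= 3 * 3 * 3 * 3 * raise_to(3, 8)
= 3 * 3 * 3 * 3 * 3 * raise_to(3, 7)
= 3 * 3 * 3 * 3 * 3 * 3 * raise_to(3, 6)
= 3 * 3 * 3 * 3 * 3 * 3 * 3 * raise_to(3, 5)
= 3 * 3 * 3 * 3 * 3 * 3 * 3 * 3 * raise_to(3, 4)
= 3 * 3 * 3 * 3 * 3 * 3 * 3 * 3 * 3 * raise_to(3, 3)
= 3 * 3 * 3 * 3 * 3 * 3 * 3 * 3 * 3 * 3 * raise_to(3, 2)
= 3 * 3 * 3 * 3 * 3 * 3 * 3 * 3 * 3 * 3 * 3 * raise_to(3, 1)
= 3 * 3 * 3 * 3 * 3 * 3 * 3 * 3 * 3 * 3 * 3 * 3 * raise_to(3, 0)
= 3 * 3 * 3 * 3 * 3 * 3 * 3 * 3 * 3 * 3 * 3 * 3 * 1
= 531441

531441


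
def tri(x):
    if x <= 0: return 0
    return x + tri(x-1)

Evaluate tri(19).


tri(19)
= 19 + 18 + 17 + 16 + 15 + 14 + 13 + 12 + 11 + 10 + 9 + 8 + 7 + 6 + 5 + 4 + 3 + 2 + 1 + tri(0)
= 19 + 18 + 17 + 16 + 15 + 14 + 13 + 12 + 11 + 10 + 9 + 8 + 7 + 6 + 5 + 4 + 3 + 2 + 1 + 0
= 190

190


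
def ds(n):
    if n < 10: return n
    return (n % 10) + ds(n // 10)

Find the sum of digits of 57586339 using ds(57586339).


ds(57586339) = 9 + ds(5758633)
ds(5758633) = 3 + ds(575863)
ds(575863) = 3 + ds(57586)
ds(57586) = 6 + ds(5758)
ds(5758) = 8 + ds(575)
ds(575) = 5 + ds(57)
ds(57) = 7 + ds(5)
ds(5) = 5  (base case)
Total: 9 + 3 + 3 + 6 + 8 + 5 + 7 + 5 = 46

46


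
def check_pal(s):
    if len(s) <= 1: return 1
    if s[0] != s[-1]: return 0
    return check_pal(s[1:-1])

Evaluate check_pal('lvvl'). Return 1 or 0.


check_pal('lvvl'): s[0]='l' == s[-1]='l' -> check check_pal('vv')
check_pal('vv'): s[0]='v' == s[-1]='v' -> check check_pal('')
check_pal(''): len <= 1 -> return 1  (base case)
Result: 1 (palindrome)

1


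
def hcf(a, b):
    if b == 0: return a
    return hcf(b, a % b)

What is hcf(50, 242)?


hcf(50, 242) = hcf(242, 50)
hcf(242, 50) = hcf(50, 42)
hcf(50, 42) = hcf(42, 8)
hcf(42, 8) = hcf(8, 2)
hcf(8, 2) = hcf(2, 0)
hcf(2, 0) = 2  (base case)

2


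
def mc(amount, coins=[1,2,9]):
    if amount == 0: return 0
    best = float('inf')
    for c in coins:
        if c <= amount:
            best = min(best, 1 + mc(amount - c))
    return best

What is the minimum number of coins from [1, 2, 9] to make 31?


Building up with DP:
mc(0) = 0
mc(1) = min(1+mc(0)=1+0=1) = 1
mc(2) = min(1+mc(1)=1+1=2, 1+mc(0)=1+0=1) = 1
mc(3) = min(1+mc(2)=1+1=2, 1+mc(1)=1+1=2) = 2
mc(4) = min(1+mc(3)=1+2=3, 1+mc(2)=1+1=2) = 2
mc(5) = min(1+mc(4)=1+2=3, 1+mc(3)=1+2=3) = 3
mc(6) = min(1+mc(5)=1+3=4, 1+mc(4)=1+2=3) = 3
mc(7) = min(1+mc(6)=1+3=4, 1+mc(5)=1+3=4) = 4
mc(8) = min(1+mc(7)=1+4=5, 1+mc(6)=1+3=4) = 4
mc(9) = min(1+mc(8)=1+4=5, 1+mc(7)=1+4=5, 1+mc(0)=1+0=1) = 1
mc(10) = min(1+mc(9)=1+1=2, 1+mc(8)=1+4=5, 1+mc(1)=1+1=2) = 2
mc(11) = min(1+mc(10)=1+2=3, 1+mc(9)=1+1=2, 1+mc(2)=1+1=2) = 2
mc(12) = min(1+mc(11)=1+2=3, 1+mc(10)=1+2=3, 1+mc(3)=1+2=3) = 3
mc(13) = min(1+mc(12)=1+3=4, 1+mc(11)=1+2=3, 1+mc(4)=1+2=3) = 3
mc(14) = min(1+mc(13)=1+3=4, 1+mc(12)=1+3=4, 1+mc(5)=1+3=4) = 4
mc(15) = min(1+mc(14)=1+4=5, 1+mc(13)=1+3=4, 1+mc(6)=1+3=4) = 4
mc(16) = min(1+mc(15)=1+4=5, 1+mc(14)=1+4=5, 1+mc(7)=1+4=5) = 5
mc(17) = min(1+mc(16)=1+5=6, 1+mc(15)=1+4=5, 1+mc(8)=1+4=5) = 5
mc(18) = min(1+mc(17)=1+5=6, 1+mc(16)=1+5=6, 1+mc(9)=1+1=2) = 2
mc(19) = min(1+mc(18)=1+2=3, 1+mc(17)=1+5=6, 1+mc(10)=1+2=3) = 3
mc(20) = min(1+mc(19)=1+3=4, 1+mc(18)=1+2=3, 1+mc(11)=1+2=3) = 3
mc(21) = min(1+mc(20)=1+3=4, 1+mc(19)=1+3=4, 1+mc(12)=1+3=4) = 4
mc(22) = min(1+mc(21)=1+4=5, 1+mc(20)=1+3=4, 1+mc(13)=1+3=4) = 4
mc(23) = min(1+mc(22)=1+4=5, 1+mc(21)=1+4=5, 1+mc(14)=1+4=5) = 5
mc(24) = min(1+mc(23)=1+5=6, 1+mc(22)=1+4=5, 1+mc(15)=1+4=5) = 5
mc(25) = min(1+mc(24)=1+5=6, 1+mc(23)=1+5=6, 1+mc(16)=1+5=6) = 6
mc(26) = min(1+mc(25)=1+6=7, 1+mc(24)=1+5=6, 1+mc(17)=1+5=6) = 6
mc(27) = min(1+mc(26)=1+6=7, 1+mc(25)=1+6=7, 1+mc(18)=1+2=3) = 3
mc(28) = min(1+mc(27)=1+3=4, 1+mc(26)=1+6=7, 1+mc(19)=1+3=4) = 4
mc(29) = min(1+mc(28)=1+4=5, 1+mc(27)=1+3=4, 1+mc(20)=1+3=4) = 4
mc(30) = min(1+mc(29)=1+4=5, 1+mc(28)=1+4=5, 1+mc(21)=1+4=5) = 5
mc(31) = min(1+mc(30)=1+5=6, 1+mc(29)=1+4=5, 1+mc(22)=1+4=5) = 5

5


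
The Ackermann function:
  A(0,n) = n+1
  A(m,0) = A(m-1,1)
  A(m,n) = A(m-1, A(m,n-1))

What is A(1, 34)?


A(1, 34) = A(0, A(1, 33))
  A(1, 33) = A(0, A(1, 32))
    A(1, 32) = A(0, A(1, 31))
      A(1, 31) = A(0, A(1, 30))
        A(1, 30) = A(0, A(1, 29))
          A(1, 29) = A(0, A(1, 28))
          A(1, 28) = A(0, A(1, 27))
          A(1, 27) = A(0, A(1, 26))
          A(1, 26) = A(0, A(1, 25))
          A(1, 25) = A(0, A(1, 24))
          A(1, 24) = A(0, A(1, 23))
          A(1, 23) = A(0, A(1, 22))
          A(1, 22) = A(0, A(1, 21))
          A(1, 21) = A(0, A(1, 20))
          A(1, 20) = A(0, A(1, 19))
          A(1, 19) = A(0, A(1, 18))
          A(1, 18) = A(0, A(1, 17))
          A(1, 17) = A(0, A(1, 16))
          A(1, 16) = A(0, A(1, 15))
          A(1, 15) = A(0, A(1, 14))
          A(1, 14) = A(0, A(1, 13))
          A(1, 13) = A(0, A(1, 12))
          A(1, 12) = A(0, A(1, 11))
          A(1, 11) = A(0, A(1, 10))
          A(1, 10) = A(0, A(1, 9))
... (trace truncated)
Result: A(1, 34) = 36

36


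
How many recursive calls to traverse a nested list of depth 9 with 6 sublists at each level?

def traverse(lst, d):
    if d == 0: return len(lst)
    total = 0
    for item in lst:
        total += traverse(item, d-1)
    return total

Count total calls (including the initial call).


At depth 0 (root): 1 call
At depth 1: each of 1 parents calls traverse on 6 children = 6 calls
At depth 2: each of 6 parents calls traverse on 6 children = 36 calls
At depth 3: each of 36 parents calls traverse on 6 children = 216 calls
At depth 4: each of 216 parents calls traverse on 6 children = 1296 calls
At depth 5: each of 1296 parents calls traverse on 6 children = 7776 calls
At depth 6: each of 7776 parents calls traverse on 6 children = 46656 calls
At depth 7: each of 46656 parents calls traverse on 6 children = 279936 calls
At depth 8: each of 279936 parents calls traverse on 6 children = 1679616 calls
At depth 9: each of 1679616 parents calls traverse on 6 children = 10077696 calls
Total: 1 + 6 + 36 + 216 + 1296 + 7776 + 46656 + 279936 + 1679616 + 10077696 = 12093235

12093235


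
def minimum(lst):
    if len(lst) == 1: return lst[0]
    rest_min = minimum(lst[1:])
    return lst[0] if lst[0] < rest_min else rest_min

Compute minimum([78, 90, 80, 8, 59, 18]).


minimum([78, 90, 80, 8, 59, 18]): compare 78 with minimum([90, 80, 8, 59, 18])
minimum([90, 80, 8, 59, 18]): compare 90 with minimum([80, 8, 59, 18])
minimum([80, 8, 59, 18]): compare 80 with minimum([8, 59, 18])
minimum([8, 59, 18]): compare 8 with minimum([59, 18])
minimum([59, 18]): compare 59 with minimum([18])
minimum([18]) = 18  (base case)
Compare 59 with 18 -> 18
Compare 8 with 18 -> 8
Compare 80 with 8 -> 8
Compare 90 with 8 -> 8
Compare 78 with 8 -> 8

8


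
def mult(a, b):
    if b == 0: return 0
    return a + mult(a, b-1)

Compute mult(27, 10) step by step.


mult(27, 10) = 27 + mult(27, 9)
mult(27, 9) = 27 + mult(27, 8)
mult(27, 8) = 27 + mult(27, 7)
mult(27, 7) = 27 + mult(27, 6)
mult(27, 6) = 27 + mult(27, 5)
mult(27, 5) = 27 + mult(27, 4)
mult(27, 4) = 27 + mult(27, 3)
mult(27, 3) = 27 + mult(27, 2)
mult(27, 2) = 27 + mult(27, 1)
mult(27, 1) = 27 + mult(27, 0)
mult(27, 0) = 0  (base case)
Total: 27 + 27 + 27 + 27 + 27 + 27 + 27 + 27 + 27 + 27 + 0 = 270

270


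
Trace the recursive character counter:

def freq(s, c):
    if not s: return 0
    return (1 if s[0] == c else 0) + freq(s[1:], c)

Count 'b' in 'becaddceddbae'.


s[0]='b' == 'b' -> 1
s[0]='e' != 'b' -> 0
s[0]='c' != 'b' -> 0
s[0]='a' != 'b' -> 0
s[0]='d' != 'b' -> 0
s[0]='d' != 'b' -> 0
s[0]='c' != 'b' -> 0
s[0]='e' != 'b' -> 0
s[0]='d' != 'b' -> 0
s[0]='d' != 'b' -> 0
s[0]='b' == 'b' -> 1
s[0]='a' != 'b' -> 0
s[0]='e' != 'b' -> 0
Sum: 1 + 0 + 0 + 0 + 0 + 0 + 0 + 0 + 0 + 0 + 1 + 0 + 0 = 2

2


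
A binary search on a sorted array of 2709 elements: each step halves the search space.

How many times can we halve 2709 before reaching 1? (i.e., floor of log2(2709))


2709 / 2 = 1354
1354 / 2 = 677
677 / 2 = 338
338 / 2 = 169
169 / 2 = 84
84 / 2 = 42
42 / 2 = 21
21 / 2 = 10
10 / 2 = 5
5 / 2 = 2
2 / 2 = 1
Reached 1 after 11 halvings

11


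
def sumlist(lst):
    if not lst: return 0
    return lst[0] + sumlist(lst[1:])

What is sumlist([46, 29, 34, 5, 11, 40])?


sumlist([46, 29, 34, 5, 11, 40]) = 46 + sumlist([29, 34, 5, 11, 40])
sumlist([29, 34, 5, 11, 40]) = 29 + sumlist([34, 5, 11, 40])
sumlist([34, 5, 11, 40]) = 34 + sumlist([5, 11, 40])
sumlist([5, 11, 40]) = 5 + sumlist([11, 40])
sumlist([11, 40]) = 11 + sumlist([40])
sumlist([40]) = 40 + sumlist([])
sumlist([]) = 0  (base case)
Total: 46 + 29 + 34 + 5 + 11 + 40 + 0 = 165

165


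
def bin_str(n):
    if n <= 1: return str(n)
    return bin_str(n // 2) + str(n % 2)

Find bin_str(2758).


bin_str(2758) = bin_str(1379) + '0'
bin_str(1379) = bin_str(689) + '1'
bin_str(689) = bin_str(344) + '1'
bin_str(344) = bin_str(172) + '0'
bin_str(172) = bin_str(86) + '0'
bin_str(86) = bin_str(43) + '0'
bin_str(43) = bin_str(21) + '1'
bin_str(21) = bin_str(10) + '1'
bin_str(10) = bin_str(5) + '0'
bin_str(5) = bin_str(2) + '1'
bin_str(2) = bin_str(1) + '0'
bin_str(1) = '1'  (base case)
Concatenating: '1' + '0' + '1' + '0' + '1' + '1' + '0' + '0' + '0' + '1' + '1' + '0' = '101011000110'

101011000110


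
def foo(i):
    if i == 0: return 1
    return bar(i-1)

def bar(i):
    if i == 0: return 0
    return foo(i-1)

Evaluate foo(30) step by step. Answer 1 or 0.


foo(30) = bar(29)
bar(29) = foo(28)
foo(28) = bar(27)
bar(27) = foo(26)
foo(26) = bar(25)
bar(25) = foo(24)
foo(24) = bar(23)
bar(23) = foo(22)
foo(22) = bar(21)
bar(21) = foo(20)
foo(20) = bar(19)
bar(19) = foo(18)
foo(18) = bar(17)
bar(17) = foo(16)
foo(16) = bar(15)
bar(15) = foo(14)
foo(14) = bar(13)
bar(13) = foo(12)
foo(12) = bar(11)
bar(11) = foo(10)
foo(10) = bar(9)
bar(9) = foo(8)
foo(8) = bar(7)
bar(7) = foo(6)
foo(6) = bar(5)
bar(5) = foo(4)
foo(4) = bar(3)
bar(3) = foo(2)
foo(2) = bar(1)
bar(1) = foo(0)
foo(0) = 1  (base case)
Result: 1

1


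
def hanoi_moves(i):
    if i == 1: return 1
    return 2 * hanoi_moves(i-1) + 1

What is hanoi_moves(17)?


hanoi_moves(17) = 2 * hanoi_moves(16) + 1
hanoi_moves(16) = 2 * hanoi_moves(15) + 1
hanoi_moves(15) = 2 * hanoi_moves(14) + 1
hanoi_moves(14) = 2 * hanoi_moves(13) + 1
hanoi_moves(13) = 2 * hanoi_moves(12) + 1
hanoi_moves(12) = 2 * hanoi_moves(11) + 1
hanoi_moves(11) = 2 * hanoi_moves(10) + 1
hanoi_moves(10) = 2 * hanoi_moves(9) + 1
hanoi_moves(9) = 2 * hanoi_moves(8) + 1
hanoi_moves(8) = 2 * hanoi_moves(7) + 1
hanoi_moves(7) = 2 * hanoi_moves(6) + 1
hanoi_moves(6) = 2 * hanoi_moves(5) + 1
hanoi_moves(5) = 2 * hanoi_moves(4) + 1
hanoi_moves(4) = 2 * hanoi_moves(3) + 1
hanoi_moves(3) = 2 * hanoi_moves(2) + 1
hanoi_moves(2) = 2 * hanoi_moves(1) + 1
hanoi_moves(1) = 1  (base case)
hanoi_moves(2) = 2 * 1 + 1 = 3
hanoi_moves(3) = 2 * 3 + 1 = 7
hanoi_moves(4) = 2 * 7 + 1 = 15
hanoi_moves(5) = 2 * 15 + 1 = 31
hanoi_moves(6) = 2 * 31 + 1 = 63
hanoi_moves(7) = 2 * 63 + 1 = 127
hanoi_moves(8) = 2 * 127 + 1 = 255
hanoi_moves(9) = 2 * 255 + 1 = 511
hanoi_moves(10) = 2 * 511 + 1 = 1023
hanoi_moves(11) = 2 * 1023 + 1 = 2047
hanoi_moves(12) = 2 * 2047 + 1 = 4095
hanoi_moves(13) = 2 * 4095 + 1 = 8191
hanoi_moves(14) = 2 * 8191 + 1 = 16383
hanoi_moves(15) = 2 * 16383 + 1 = 32767
hanoi_moves(16) = 2 * 32767 + 1 = 65535
hanoi_moves(17) = 2 * 65535 + 1 = 131071

131071


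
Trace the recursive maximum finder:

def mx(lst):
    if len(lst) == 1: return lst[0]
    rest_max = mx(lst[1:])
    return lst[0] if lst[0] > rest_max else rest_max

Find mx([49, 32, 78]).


mx([49, 32, 78]): compare 49 with mx([32, 78])
mx([32, 78]): compare 32 with mx([78])
mx([78]) = 78  (base case)
Compare 32 with 78 -> 78
Compare 49 with 78 -> 78

78


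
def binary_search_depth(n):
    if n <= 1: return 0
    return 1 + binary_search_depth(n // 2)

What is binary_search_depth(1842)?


1842 / 2 = 921
921 / 2 = 460
460 / 2 = 230
230 / 2 = 115
115 / 2 = 57
57 / 2 = 28
28 / 2 = 14
14 / 2 = 7
7 / 2 = 3
3 / 2 = 1
Reached 1 after 10 halvings

10


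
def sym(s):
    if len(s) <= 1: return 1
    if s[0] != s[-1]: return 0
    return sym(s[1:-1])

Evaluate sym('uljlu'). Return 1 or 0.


sym('uljlu'): s[0]='u' == s[-1]='u' -> check sym('ljl')
sym('ljl'): s[0]='l' == s[-1]='l' -> check sym('j')
sym('j'): len <= 1 -> return 1  (base case)
Result: 1 (palindrome)

1


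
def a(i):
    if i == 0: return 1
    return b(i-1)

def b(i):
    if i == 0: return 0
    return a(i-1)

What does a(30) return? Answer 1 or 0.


a(30) = b(29)
b(29) = a(28)
a(28) = b(27)
b(27) = a(26)
a(26) = b(25)
b(25) = a(24)
a(24) = b(23)
b(23) = a(22)
a(22) = b(21)
b(21) = a(20)
a(20) = b(19)
b(19) = a(18)
a(18) = b(17)
b(17) = a(16)
a(16) = b(15)
b(15) = a(14)
a(14) = b(13)
b(13) = a(12)
a(12) = b(11)
b(11) = a(10)
a(10) = b(9)
b(9) = a(8)
a(8) = b(7)
b(7) = a(6)
a(6) = b(5)
b(5) = a(4)
a(4) = b(3)
b(3) = a(2)
a(2) = b(1)
b(1) = a(0)
a(0) = 1  (base case)
Result: 1

1


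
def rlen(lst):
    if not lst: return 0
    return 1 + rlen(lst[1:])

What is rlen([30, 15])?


rlen([30, 15]) = 1 + rlen([15])
rlen([15]) = 1 + rlen([])
rlen([]) = 0  (base case)
Unwinding: 1 + 1 + 0 = 2

2


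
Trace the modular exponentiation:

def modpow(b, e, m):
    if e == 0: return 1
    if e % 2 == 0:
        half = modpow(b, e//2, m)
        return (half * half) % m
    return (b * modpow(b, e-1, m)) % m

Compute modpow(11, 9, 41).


modpow(11, 9, 41): e is odd, compute modpow(11, 8, 41)
  modpow(11, 8, 41): e is even, compute modpow(11, 4, 41)
    modpow(11, 4, 41): e is even, compute modpow(11, 2, 41)
      modpow(11, 2, 41): e is even, compute modpow(11, 1, 41)
        modpow(11, 1, 41): e is odd, compute modpow(11, 0, 41)
          modpow(11, 0, 41) = 1
        (11 * 1) % 41 = 11
      half=11, (11*11) % 41 = 39
    half=39, (39*39) % 41 = 4
  half=4, (4*4) % 41 = 16
(11 * 16) % 41 = 12

12


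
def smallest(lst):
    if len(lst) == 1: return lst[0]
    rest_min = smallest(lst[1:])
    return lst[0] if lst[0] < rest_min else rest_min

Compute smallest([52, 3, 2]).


smallest([52, 3, 2]): compare 52 with smallest([3, 2])
smallest([3, 2]): compare 3 with smallest([2])
smallest([2]) = 2  (base case)
Compare 3 with 2 -> 2
Compare 52 with 2 -> 2

2


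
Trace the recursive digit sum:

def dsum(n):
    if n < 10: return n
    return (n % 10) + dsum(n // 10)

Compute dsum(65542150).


dsum(65542150) = 0 + dsum(6554215)
dsum(6554215) = 5 + dsum(655421)
dsum(655421) = 1 + dsum(65542)
dsum(65542) = 2 + dsum(6554)
dsum(6554) = 4 + dsum(655)
dsum(655) = 5 + dsum(65)
dsum(65) = 5 + dsum(6)
dsum(6) = 6  (base case)
Total: 0 + 5 + 1 + 2 + 4 + 5 + 5 + 6 = 28

28


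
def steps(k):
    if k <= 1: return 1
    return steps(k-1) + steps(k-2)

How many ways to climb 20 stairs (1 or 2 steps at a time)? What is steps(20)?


Building up from base cases:
steps(0) = 1
steps(1) = 1
steps(2) = steps(1) + steps(0) = 1 + 1 = 2
steps(3) = steps(2) + steps(1) = 2 + 1 = 3
steps(4) = steps(3) + steps(2) = 3 + 2 = 5
steps(5) = steps(4) + steps(3) = 5 + 3 = 8
steps(6) = steps(5) + steps(4) = 8 + 5 = 13
steps(7) = steps(6) + steps(5) = 13 + 8 = 21
steps(8) = steps(7) + steps(6) = 21 + 13 = 34
steps(9) = steps(8) + steps(7) = 34 + 21 = 55
steps(10) = steps(9) + steps(8) = 55 + 34 = 89
steps(11) = steps(10) + steps(9) = 89 + 55 = 144
steps(12) = steps(11) + steps(10) = 144 + 89 = 233
steps(13) = steps(12) + steps(11) = 233 + 144 = 377
steps(14) = steps(13) + steps(12) = 377 + 233 = 610
steps(15) = steps(14) + steps(13) = 610 + 377 = 987
steps(16) = steps(15) + steps(14) = 987 + 610 = 1597
steps(17) = steps(16) + steps(15) = 1597 + 987 = 2584
steps(18) = steps(17) + steps(16) = 2584 + 1597 = 4181
steps(19) = steps(18) + steps(17) = 4181 + 2584 = 6765
steps(20) = steps(19) + steps(18) = 6765 + 4181 = 10946

10946


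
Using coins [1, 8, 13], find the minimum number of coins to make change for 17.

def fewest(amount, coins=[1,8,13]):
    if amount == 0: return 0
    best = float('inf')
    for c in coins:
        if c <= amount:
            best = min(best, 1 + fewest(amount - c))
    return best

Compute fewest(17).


Building up with DP:
fewest(0) = 0
fewest(1) = min(1+fewest(0)=1+0=1) = 1
fewest(2) = min(1+fewest(1)=1+1=2) = 2
fewest(3) = min(1+fewest(2)=1+2=3) = 3
fewest(4) = min(1+fewest(3)=1+3=4) = 4
fewest(5) = min(1+fewest(4)=1+4=5) = 5
fewest(6) = min(1+fewest(5)=1+5=6) = 6
fewest(7) = min(1+fewest(6)=1+6=7) = 7
fewest(8) = min(1+fewest(7)=1+7=8, 1+fewest(0)=1+0=1) = 1
fewest(9) = min(1+fewest(8)=1+1=2, 1+fewest(1)=1+1=2) = 2
fewest(10) = min(1+fewest(9)=1+2=3, 1+fewest(2)=1+2=3) = 3
fewest(11) = min(1+fewest(10)=1+3=4, 1+fewest(3)=1+3=4) = 4
fewest(12) = min(1+fewest(11)=1+4=5, 1+fewest(4)=1+4=5) = 5
fewest(13) = min(1+fewest(12)=1+5=6, 1+fewest(5)=1+5=6, 1+fewest(0)=1+0=1) = 1
fewest(14) = min(1+fewest(13)=1+1=2, 1+fewest(6)=1+6=7, 1+fewest(1)=1+1=2) = 2
fewest(15) = min(1+fewest(14)=1+2=3, 1+fewest(7)=1+7=8, 1+fewest(2)=1+2=3) = 3
fewest(16) = min(1+fewest(15)=1+3=4, 1+fewest(8)=1+1=2, 1+fewest(3)=1+3=4) = 2
fewest(17) = min(1+fewest(16)=1+2=3, 1+fewest(9)=1+2=3, 1+fewest(4)=1+4=5) = 3

3


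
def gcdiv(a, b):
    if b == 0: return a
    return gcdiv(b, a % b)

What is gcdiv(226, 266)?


gcdiv(226, 266) = gcdiv(266, 226)
gcdiv(266, 226) = gcdiv(226, 40)
gcdiv(226, 40) = gcdiv(40, 26)
gcdiv(40, 26) = gcdiv(26, 14)
gcdiv(26, 14) = gcdiv(14, 12)
gcdiv(14, 12) = gcdiv(12, 2)
gcdiv(12, 2) = gcdiv(2, 0)
gcdiv(2, 0) = 2  (base case)

2


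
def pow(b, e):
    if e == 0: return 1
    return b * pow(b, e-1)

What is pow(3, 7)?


pow(3, 7)
= 3 * pow(3, 6)
= 3 * 3 * pow(3, 5)
= 3 * 3 * 3 * pow(3, 4)
= 3 * 3 * 3 * 3 * pow(3, 3)
= 3 * 3 * 3 * 3 * 3 * pow(3, 2)
= 3 * 3 * 3 * 3 * 3 * 3 * pow(3, 1)
= 3 * 3 * 3 * 3 * 3 * 3 * 3 * pow(3, 0)
= 3 * 3 * 3 * 3 * 3 * 3 * 3 * 1
= 2187

2187


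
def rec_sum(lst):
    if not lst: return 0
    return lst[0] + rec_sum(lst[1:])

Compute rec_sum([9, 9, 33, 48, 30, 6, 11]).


rec_sum([9, 9, 33, 48, 30, 6, 11]) = 9 + rec_sum([9, 33, 48, 30, 6, 11])
rec_sum([9, 33, 48, 30, 6, 11]) = 9 + rec_sum([33, 48, 30, 6, 11])
rec_sum([33, 48, 30, 6, 11]) = 33 + rec_sum([48, 30, 6, 11])
rec_sum([48, 30, 6, 11]) = 48 + rec_sum([30, 6, 11])
rec_sum([30, 6, 11]) = 30 + rec_sum([6, 11])
rec_sum([6, 11]) = 6 + rec_sum([11])
rec_sum([11]) = 11 + rec_sum([])
rec_sum([]) = 0  (base case)
Total: 9 + 9 + 33 + 48 + 30 + 6 + 11 + 0 = 146

146


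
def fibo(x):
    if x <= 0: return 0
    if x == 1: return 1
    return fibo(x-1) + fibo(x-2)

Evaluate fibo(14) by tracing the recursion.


Computing fibo(14) bottom-up:
fibo(0) = 0
fibo(1) = 1
fibo(2) = fibo(1) + fibo(0) = 1 + 0 = 1
fibo(3) = fibo(2) + fibo(1) = 1 + 1 = 2
fibo(4) = fibo(3) + fibo(2) = 2 + 1 = 3
fibo(5) = fibo(4) + fibo(3) = 3 + 2 = 5
fibo(6) = fibo(5) + fibo(4) = 5 + 3 = 8
fibo(7) = fibo(6) + fibo(5) = 8 + 5 = 13
fibo(8) = fibo(7) + fibo(6) = 13 + 8 = 21
fibo(9) = fibo(8) + fibo(7) = 21 + 13 = 34
fibo(10) = fibo(9) + fibo(8) = 34 + 21 = 55
fibo(11) = fibo(10) + fibo(9) = 55 + 34 = 89
fibo(12) = fibo(11) + fibo(10) = 89 + 55 = 144
fibo(13) = fibo(12) + fibo(11) = 144 + 89 = 233
fibo(14) = fibo(13) + fibo(12) = 233 + 144 = 377

377


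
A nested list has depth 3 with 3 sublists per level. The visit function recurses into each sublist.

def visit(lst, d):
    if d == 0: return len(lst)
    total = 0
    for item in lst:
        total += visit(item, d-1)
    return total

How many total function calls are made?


At depth 0 (root): 1 call
At depth 1: each of 1 parents calls visit on 3 children = 3 calls
At depth 2: each of 3 parents calls visit on 3 children = 9 calls
At depth 3: each of 9 parents calls visit on 3 children = 27 calls
Total: 1 + 3 + 9 + 27 = 40

40


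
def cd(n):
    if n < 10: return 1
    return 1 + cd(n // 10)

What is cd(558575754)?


cd(558575754) = 1 + cd(55857575)
cd(55857575) = 1 + cd(5585757)
cd(5585757) = 1 + cd(558575)
cd(558575) = 1 + cd(55857)
cd(55857) = 1 + cd(5585)
cd(5585) = 1 + cd(558)
cd(558) = 1 + cd(55)
cd(55) = 1 + cd(5)
cd(5) = 1  (base case: 5 < 10)
Unwinding: 1 + 1 + 1 + 1 + 1 + 1 + 1 + 1 + 1 = 9

9


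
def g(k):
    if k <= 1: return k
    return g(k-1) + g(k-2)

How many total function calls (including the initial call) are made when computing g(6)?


Let C(n) = total calls for g(n)
C(0) = 1, C(1) = 1
C(2) = 1 + C(1) + C(0) = 1 + 1 + 1 = 3
C(3) = 1 + C(2) + C(1) = 1 + 3 + 1 = 5
C(4) = 1 + C(3) + C(2) = 1 + 5 + 3 = 9
C(5) = 1 + C(4) + C(3) = 1 + 9 + 5 = 15
C(6) = 1 + C(5) + C(4) = 1 + 15 + 9 = 25

25


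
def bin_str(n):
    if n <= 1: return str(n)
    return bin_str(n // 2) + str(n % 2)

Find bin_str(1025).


bin_str(1025) = bin_str(512) + '1'
bin_str(512) = bin_str(256) + '0'
bin_str(256) = bin_str(128) + '0'
bin_str(128) = bin_str(64) + '0'
bin_str(64) = bin_str(32) + '0'
bin_str(32) = bin_str(16) + '0'
bin_str(16) = bin_str(8) + '0'
bin_str(8) = bin_str(4) + '0'
bin_str(4) = bin_str(2) + '0'
bin_str(2) = bin_str(1) + '0'
bin_str(1) = '1'  (base case)
Concatenating: '1' + '0' + '0' + '0' + '0' + '0' + '0' + '0' + '0' + '0' + '1' = '10000000001'

10000000001


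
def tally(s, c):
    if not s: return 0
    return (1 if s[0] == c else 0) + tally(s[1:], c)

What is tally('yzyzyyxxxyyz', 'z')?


s[0]='y' != 'z' -> 0
s[0]='z' == 'z' -> 1
s[0]='y' != 'z' -> 0
s[0]='z' == 'z' -> 1
s[0]='y' != 'z' -> 0
s[0]='y' != 'z' -> 0
s[0]='x' != 'z' -> 0
s[0]='x' != 'z' -> 0
s[0]='x' != 'z' -> 0
s[0]='y' != 'z' -> 0
s[0]='y' != 'z' -> 0
s[0]='z' == 'z' -> 1
Sum: 0 + 1 + 0 + 1 + 0 + 0 + 0 + 0 + 0 + 0 + 0 + 1 = 3

3


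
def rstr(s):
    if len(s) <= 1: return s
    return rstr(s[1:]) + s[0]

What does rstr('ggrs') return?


rstr('ggrs') = rstr('grs') + 'g'
rstr('grs') = rstr('rs') + 'g'
rstr('rs') = rstr('s') + 'r'
rstr('s') = 's'  (base case)
Concatenating: 's' + 'r' + 'g' + 'g' = 'srgg'

srgg


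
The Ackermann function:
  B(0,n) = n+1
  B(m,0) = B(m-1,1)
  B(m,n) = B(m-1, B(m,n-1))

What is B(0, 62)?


B(0, 62) = 63
Result: B(0, 62) = 63

63


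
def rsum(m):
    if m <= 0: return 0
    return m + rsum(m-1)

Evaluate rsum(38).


rsum(38)
= 38 + 37 + 36 + 35 + 34 + 33 + 32 + 31 + 30 + 29 + 28 + 27 + 26 + 25 + 24 + 23 + 22 + 21 + 20 + 19 + 18 + 17 + 16 + 15 + 14 + 13 + 12 + 11 + 10 + 9 + 8 + 7 + 6 + 5 + 4 + 3 + 2 + 1 + rsum(0)
= 38 + 37 + 36 + 35 + 34 + 33 + 32 + 31 + 30 + 29 + 28 + 27 + 26 + 25 + 24 + 23 + 22 + 21 + 20 + 19 + 18 + 17 + 16 + 15 + 14 + 13 + 12 + 11 + 10 + 9 + 8 + 7 + 6 + 5 + 4 + 3 + 2 + 1 + 0
= 741

741


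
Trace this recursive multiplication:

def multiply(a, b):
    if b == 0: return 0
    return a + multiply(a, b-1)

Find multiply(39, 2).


multiply(39, 2) = 39 + multiply(39, 1)
multiply(39, 1) = 39 + multiply(39, 0)
multiply(39, 0) = 0  (base case)
Total: 39 + 39 + 0 = 78

78


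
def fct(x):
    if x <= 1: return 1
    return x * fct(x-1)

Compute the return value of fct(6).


fct(6)
= 6 * fct(5)
= 6 * 5 * fct(4)
= 6 * 5 * 4 * fct(3)
= 6 * 5 * 4 * 3 * fct(2)
= 6 * 5 * 4 * 3 * 2 * fct(1)
= 6 * 5 * 4 * 3 * 2 * 1
= 720

720


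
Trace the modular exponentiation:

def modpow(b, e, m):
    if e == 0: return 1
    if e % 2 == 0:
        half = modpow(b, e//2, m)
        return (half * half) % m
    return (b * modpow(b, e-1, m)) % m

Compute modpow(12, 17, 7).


modpow(12, 17, 7): e is odd, compute modpow(12, 16, 7)
  modpow(12, 16, 7): e is even, compute modpow(12, 8, 7)
    modpow(12, 8, 7): e is even, compute modpow(12, 4, 7)
      modpow(12, 4, 7): e is even, compute modpow(12, 2, 7)
        modpow(12, 2, 7): e is even, compute modpow(12, 1, 7)
          modpow(12, 1, 7): e is odd, compute modpow(12, 0, 7)
          modpow(12, 0, 7) = 1
          (12 * 1) % 7 = 5
        half=5, (5*5) % 7 = 4
      half=4, (4*4) % 7 = 2
    half=2, (2*2) % 7 = 4
  half=4, (4*4) % 7 = 2
(12 * 2) % 7 = 3

3


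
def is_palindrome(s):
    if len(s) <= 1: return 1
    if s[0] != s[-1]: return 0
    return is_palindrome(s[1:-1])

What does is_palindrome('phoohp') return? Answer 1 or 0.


is_palindrome('phoohp'): s[0]='p' == s[-1]='p' -> check is_palindrome('hooh')
is_palindrome('hooh'): s[0]='h' == s[-1]='h' -> check is_palindrome('oo')
is_palindrome('oo'): s[0]='o' == s[-1]='o' -> check is_palindrome('')
is_palindrome(''): len <= 1 -> return 1  (base case)
Result: 1 (palindrome)

1


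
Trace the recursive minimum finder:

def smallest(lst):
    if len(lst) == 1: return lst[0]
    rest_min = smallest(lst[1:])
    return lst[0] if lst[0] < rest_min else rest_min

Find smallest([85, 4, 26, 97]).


smallest([85, 4, 26, 97]): compare 85 with smallest([4, 26, 97])
smallest([4, 26, 97]): compare 4 with smallest([26, 97])
smallest([26, 97]): compare 26 with smallest([97])
smallest([97]) = 97  (base case)
Compare 26 with 97 -> 26
Compare 4 with 26 -> 4
Compare 85 with 4 -> 4

4


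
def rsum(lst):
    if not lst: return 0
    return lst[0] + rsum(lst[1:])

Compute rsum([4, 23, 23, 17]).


rsum([4, 23, 23, 17]) = 4 + rsum([23, 23, 17])
rsum([23, 23, 17]) = 23 + rsum([23, 17])
rsum([23, 17]) = 23 + rsum([17])
rsum([17]) = 17 + rsum([])
rsum([]) = 0  (base case)
Total: 4 + 23 + 23 + 17 + 0 = 67

67


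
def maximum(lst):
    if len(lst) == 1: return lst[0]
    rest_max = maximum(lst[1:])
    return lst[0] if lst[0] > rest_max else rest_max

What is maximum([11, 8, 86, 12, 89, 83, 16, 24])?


maximum([11, 8, 86, 12, 89, 83, 16, 24]): compare 11 with maximum([8, 86, 12, 89, 83, 16, 24])
maximum([8, 86, 12, 89, 83, 16, 24]): compare 8 with maximum([86, 12, 89, 83, 16, 24])
maximum([86, 12, 89, 83, 16, 24]): compare 86 with maximum([12, 89, 83, 16, 24])
maximum([12, 89, 83, 16, 24]): compare 12 with maximum([89, 83, 16, 24])
maximum([89, 83, 16, 24]): compare 89 with maximum([83, 16, 24])
maximum([83, 16, 24]): compare 83 with maximum([16, 24])
maximum([16, 24]): compare 16 with maximum([24])
maximum([24]) = 24  (base case)
Compare 16 with 24 -> 24
Compare 83 with 24 -> 83
Compare 89 with 83 -> 89
Compare 12 with 89 -> 89
Compare 86 with 89 -> 89
Compare 8 with 89 -> 89
Compare 11 with 89 -> 89

89


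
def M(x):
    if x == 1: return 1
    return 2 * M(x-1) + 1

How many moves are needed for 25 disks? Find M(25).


M(25) = 2 * M(24) + 1
M(24) = 2 * M(23) + 1
M(23) = 2 * M(22) + 1
M(22) = 2 * M(21) + 1
M(21) = 2 * M(20) + 1
M(20) = 2 * M(19) + 1
M(19) = 2 * M(18) + 1
M(18) = 2 * M(17) + 1
M(17) = 2 * M(16) + 1
M(16) = 2 * M(15) + 1
M(15) = 2 * M(14) + 1
M(14) = 2 * M(13) + 1
M(13) = 2 * M(12) + 1
M(12) = 2 * M(11) + 1
M(11) = 2 * M(10) + 1
M(10) = 2 * M(9) + 1
M(9) = 2 * M(8) + 1
M(8) = 2 * M(7) + 1
M(7) = 2 * M(6) + 1
M(6) = 2 * M(5) + 1
M(5) = 2 * M(4) + 1
M(4) = 2 * M(3) + 1
M(3) = 2 * M(2) + 1
M(2) = 2 * M(1) + 1
M(1) = 1  (base case)
M(2) = 2 * 1 + 1 = 3
M(3) = 2 * 3 + 1 = 7
M(4) = 2 * 7 + 1 = 15
M(5) = 2 * 15 + 1 = 31
M(6) = 2 * 31 + 1 = 63
M(7) = 2 * 63 + 1 = 127
M(8) = 2 * 127 + 1 = 255
M(9) = 2 * 255 + 1 = 511
M(10) = 2 * 511 + 1 = 1023
M(11) = 2 * 1023 + 1 = 2047
M(12) = 2 * 2047 + 1 = 4095
M(13) = 2 * 4095 + 1 = 8191
M(14) = 2 * 8191 + 1 = 16383
M(15) = 2 * 16383 + 1 = 32767
M(16) = 2 * 32767 + 1 = 65535
M(17) = 2 * 65535 + 1 = 131071
M(18) = 2 * 131071 + 1 = 262143
M(19) = 2 * 262143 + 1 = 524287
M(20) = 2 * 524287 + 1 = 1048575
M(21) = 2 * 1048575 + 1 = 2097151
M(22) = 2 * 2097151 + 1 = 4194303
M(23) = 2 * 4194303 + 1 = 8388607
M(24) = 2 * 8388607 + 1 = 16777215
M(25) = 2 * 16777215 + 1 = 33554431

33554431


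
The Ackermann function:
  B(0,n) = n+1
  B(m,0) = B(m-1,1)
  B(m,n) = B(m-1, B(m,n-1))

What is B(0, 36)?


B(0, 36) = 37
Result: B(0, 36) = 37

37


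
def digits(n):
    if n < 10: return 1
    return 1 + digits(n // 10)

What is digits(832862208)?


digits(832862208) = 1 + digits(83286220)
digits(83286220) = 1 + digits(8328622)
digits(8328622) = 1 + digits(832862)
digits(832862) = 1 + digits(83286)
digits(83286) = 1 + digits(8328)
digits(8328) = 1 + digits(832)
digits(832) = 1 + digits(83)
digits(83) = 1 + digits(8)
digits(8) = 1  (base case: 8 < 10)
Unwinding: 1 + 1 + 1 + 1 + 1 + 1 + 1 + 1 + 1 = 9

9


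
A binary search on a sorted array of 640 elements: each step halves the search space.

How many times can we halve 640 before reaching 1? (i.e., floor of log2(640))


640 / 2 = 320
320 / 2 = 160
160 / 2 = 80
80 / 2 = 40
40 / 2 = 20
20 / 2 = 10
10 / 2 = 5
5 / 2 = 2
2 / 2 = 1
Reached 1 after 9 halvings

9


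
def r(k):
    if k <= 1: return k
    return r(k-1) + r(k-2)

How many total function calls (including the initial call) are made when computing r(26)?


Let C(n) = total calls for r(n)
C(0) = 1, C(1) = 1
C(2) = 1 + C(1) + C(0) = 1 + 1 + 1 = 3
C(3) = 1 + C(2) + C(1) = 1 + 3 + 1 = 5
C(4) = 1 + C(3) + C(2) = 1 + 5 + 3 = 9
C(5) = 1 + C(4) + C(3) = 1 + 9 + 5 = 15
C(6) = 1 + C(5) + C(4) = 1 + 15 + 9 = 25
C(7) = 1 + C(6) + C(5) = 1 + 25 + 15 = 41
C(8) = 1 + C(7) + C(6) = 1 + 41 + 25 = 67
C(9) = 1 + C(8) + C(7) = 1 + 67 + 41 = 109
C(10) = 1 + C(9) + C(8) = 1 + 109 + 67 = 177
C(11) = 1 + C(10) + C(9) = 1 + 177 + 109 = 287
C(12) = 1 + C(11) + C(10) = 1 + 287 + 177 = 465
C(13) = 1 + C(12) + C(11) = 1 + 465 + 287 = 753
C(14) = 1 + C(13) + C(12) = 1 + 753 + 465 = 1219
C(15) = 1 + C(14) + C(13) = 1 + 1219 + 753 = 1973
C(16) = 1 + C(15) + C(14) = 1 + 1973 + 1219 = 3193
C(17) = 1 + C(16) + C(15) = 1 + 3193 + 1973 = 5167
C(18) = 1 + C(17) + C(16) = 1 + 5167 + 3193 = 8361
C(19) = 1 + C(18) + C(17) = 1 + 8361 + 5167 = 13529
C(20) = 1 + C(19) + C(18) = 1 + 13529 + 8361 = 21891
C(21) = 1 + C(20) + C(19) = 1 + 21891 + 13529 = 35421
C(22) = 1 + C(21) + C(20) = 1 + 35421 + 21891 = 57313
C(23) = 1 + C(22) + C(21) = 1 + 57313 + 35421 = 92735
C(24) = 1 + C(23) + C(22) = 1 + 92735 + 57313 = 150049
C(25) = 1 + C(24) + C(23) = 1 + 150049 + 92735 = 242785
C(26) = 1 + C(25) + C(24) = 1 + 242785 + 150049 = 392835

392835


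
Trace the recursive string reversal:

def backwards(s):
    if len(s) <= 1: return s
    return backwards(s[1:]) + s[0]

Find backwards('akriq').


backwards('akriq') = backwards('kriq') + 'a'
backwards('kriq') = backwards('riq') + 'k'
backwards('riq') = backwards('iq') + 'r'
backwards('iq') = backwards('q') + 'i'
backwards('q') = 'q'  (base case)
Concatenating: 'q' + 'i' + 'r' + 'k' + 'a' = 'qirka'

qirka


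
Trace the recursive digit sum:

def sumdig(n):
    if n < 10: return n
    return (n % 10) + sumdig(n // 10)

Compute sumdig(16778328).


sumdig(16778328) = 8 + sumdig(1677832)
sumdig(1677832) = 2 + sumdig(167783)
sumdig(167783) = 3 + sumdig(16778)
sumdig(16778) = 8 + sumdig(1677)
sumdig(1677) = 7 + sumdig(167)
sumdig(167) = 7 + sumdig(16)
sumdig(16) = 6 + sumdig(1)
sumdig(1) = 1  (base case)
Total: 8 + 2 + 3 + 8 + 7 + 7 + 6 + 1 = 42

42


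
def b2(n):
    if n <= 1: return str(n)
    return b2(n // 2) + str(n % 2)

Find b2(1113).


b2(1113) = b2(556) + '1'
b2(556) = b2(278) + '0'
b2(278) = b2(139) + '0'
b2(139) = b2(69) + '1'
b2(69) = b2(34) + '1'
b2(34) = b2(17) + '0'
b2(17) = b2(8) + '1'
b2(8) = b2(4) + '0'
b2(4) = b2(2) + '0'
b2(2) = b2(1) + '0'
b2(1) = '1'  (base case)
Concatenating: '1' + '0' + '0' + '0' + '1' + '0' + '1' + '1' + '0' + '0' + '1' = '10001011001'

10001011001


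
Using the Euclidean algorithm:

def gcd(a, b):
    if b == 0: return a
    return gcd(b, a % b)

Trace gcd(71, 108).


gcd(71, 108) = gcd(108, 71)
gcd(108, 71) = gcd(71, 37)
gcd(71, 37) = gcd(37, 34)
gcd(37, 34) = gcd(34, 3)
gcd(34, 3) = gcd(3, 1)
gcd(3, 1) = gcd(1, 0)
gcd(1, 0) = 1  (base case)

1


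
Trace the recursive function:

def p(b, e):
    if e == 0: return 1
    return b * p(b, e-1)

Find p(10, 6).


p(10, 6)
= 10 * p(10, 5)
= 10 * 10 * p(10, 4)
= 10 * 10 * 10 * p(10, 3)
= 10 * 10 * 10 * 10 * p(10, 2)
= 10 * 10 * 10 * 10 * 10 * p(10, 1)
= 10 * 10 * 10 * 10 * 10 * 10 * p(10, 0)
= 10 * 10 * 10 * 10 * 10 * 10 * 1
= 1000000

1000000


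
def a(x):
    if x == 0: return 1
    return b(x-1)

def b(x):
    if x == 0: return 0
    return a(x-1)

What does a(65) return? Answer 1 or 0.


a(65) = b(64)
b(64) = a(63)
a(63) = b(62)
b(62) = a(61)
a(61) = b(60)
b(60) = a(59)
a(59) = b(58)
b(58) = a(57)
a(57) = b(56)
b(56) = a(55)
a(55) = b(54)
b(54) = a(53)
a(53) = b(52)
b(52) = a(51)
a(51) = b(50)
b(50) = a(49)
a(49) = b(48)
b(48) = a(47)
a(47) = b(46)
b(46) = a(45)
a(45) = b(44)
b(44) = a(43)
a(43) = b(42)
b(42) = a(41)
a(41) = b(40)
b(40) = a(39)
a(39) = b(38)
b(38) = a(37)
a(37) = b(36)
b(36) = a(35)
a(35) = b(34)
b(34) = a(33)
a(33) = b(32)
b(32) = a(31)
a(31) = b(30)
b(30) = a(29)
a(29) = b(28)
b(28) = a(27)
a(27) = b(26)
b(26) = a(25)
a(25) = b(24)
b(24) = a(23)
a(23) = b(22)
b(22) = a(21)
a(21) = b(20)
b(20) = a(19)
a(19) = b(18)
b(18) = a(17)
a(17) = b(16)
b(16) = a(15)
a(15) = b(14)
b(14) = a(13)
a(13) = b(12)
b(12) = a(11)
a(11) = b(10)
b(10) = a(9)
a(9) = b(8)
b(8) = a(7)
a(7) = b(6)
b(6) = a(5)
a(5) = b(4)
b(4) = a(3)
a(3) = b(2)
b(2) = a(1)
a(1) = b(0)
b(0) = 0  (base case)
Result: 0

0


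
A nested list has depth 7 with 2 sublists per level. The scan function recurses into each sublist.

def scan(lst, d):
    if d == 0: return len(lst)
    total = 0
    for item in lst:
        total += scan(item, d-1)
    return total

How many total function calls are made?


At depth 0 (root): 1 call
At depth 1: each of 1 parents calls scan on 2 children = 2 calls
At depth 2: each of 2 parents calls scan on 2 children = 4 calls
At depth 3: each of 4 parents calls scan on 2 children = 8 calls
At depth 4: each of 8 parents calls scan on 2 children = 16 calls
At depth 5: each of 16 parents calls scan on 2 children = 32 calls
At depth 6: each of 32 parents calls scan on 2 children = 64 calls
At depth 7: each of 64 parents calls scan on 2 children = 128 calls
Total: 1 + 2 + 4 + 8 + 16 + 32 + 64 + 128 = 255

255


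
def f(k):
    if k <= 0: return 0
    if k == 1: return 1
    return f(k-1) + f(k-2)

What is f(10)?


Computing f(10) bottom-up:
f(0) = 0
f(1) = 1
f(2) = f(1) + f(0) = 1 + 0 = 1
f(3) = f(2) + f(1) = 1 + 1 = 2
f(4) = f(3) + f(2) = 2 + 1 = 3
f(5) = f(4) + f(3) = 3 + 2 = 5
f(6) = f(5) + f(4) = 5 + 3 = 8
f(7) = f(6) + f(5) = 8 + 5 = 13
f(8) = f(7) + f(6) = 13 + 8 = 21
f(9) = f(8) + f(7) = 21 + 13 = 34
f(10) = f(9) + f(8) = 34 + 21 = 55

55


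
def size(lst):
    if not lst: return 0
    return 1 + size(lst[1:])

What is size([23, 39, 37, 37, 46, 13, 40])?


size([23, 39, 37, 37, 46, 13, 40]) = 1 + size([39, 37, 37, 46, 13, 40])
size([39, 37, 37, 46, 13, 40]) = 1 + size([37, 37, 46, 13, 40])
size([37, 37, 46, 13, 40]) = 1 + size([37, 46, 13, 40])
size([37, 46, 13, 40]) = 1 + size([46, 13, 40])
size([46, 13, 40]) = 1 + size([13, 40])
size([13, 40]) = 1 + size([40])
size([40]) = 1 + size([])
size([]) = 0  (base case)
Unwinding: 1 + 1 + 1 + 1 + 1 + 1 + 1 + 0 = 7

7


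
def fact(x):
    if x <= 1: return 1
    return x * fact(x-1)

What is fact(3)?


fact(3)
= 3 * fact(2)
= 3 * 2 * fact(1)
= 3 * 2 * 1
= 6

6


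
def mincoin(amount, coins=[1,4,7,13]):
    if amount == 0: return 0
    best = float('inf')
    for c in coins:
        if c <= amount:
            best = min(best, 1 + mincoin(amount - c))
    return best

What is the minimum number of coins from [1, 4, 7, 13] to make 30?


Building up with DP:
mincoin(0) = 0
mincoin(1) = min(1+mincoin(0)=1+0=1) = 1
mincoin(2) = min(1+mincoin(1)=1+1=2) = 2
mincoin(3) = min(1+mincoin(2)=1+2=3) = 3
mincoin(4) = min(1+mincoin(3)=1+3=4, 1+mincoin(0)=1+0=1) = 1
mincoin(5) = min(1+mincoin(4)=1+1=2, 1+mincoin(1)=1+1=2) = 2
mincoin(6) = min(1+mincoin(5)=1+2=3, 1+mincoin(2)=1+2=3) = 3
mincoin(7) = min(1+mincoin(6)=1+3=4, 1+mincoin(3)=1+3=4, 1+mincoin(0)=1+0=1) = 1
mincoin(8) = min(1+mincoin(7)=1+1=2, 1+mincoin(4)=1+1=2, 1+mincoin(1)=1+1=2) = 2
mincoin(9) = min(1+mincoin(8)=1+2=3, 1+mincoin(5)=1+2=3, 1+mincoin(2)=1+2=3) = 3
mincoin(10) = min(1+mincoin(9)=1+3=4, 1+mincoin(6)=1+3=4, 1+mincoin(3)=1+3=4) = 4
mincoin(11) = min(1+mincoin(10)=1+4=5, 1+mincoin(7)=1+1=2, 1+mincoin(4)=1+1=2) = 2
mincoin(12) = min(1+mincoin(11)=1+2=3, 1+mincoin(8)=1+2=3, 1+mincoin(5)=1+2=3) = 3
mincoin(13) = min(1+mincoin(12)=1+3=4, 1+mincoin(9)=1+3=4, 1+mincoin(6)=1+3=4, 1+mincoin(0)=1+0=1) = 1
mincoin(14) = min(1+mincoin(13)=1+1=2, 1+mincoin(10)=1+4=5, 1+mincoin(7)=1+1=2, 1+mincoin(1)=1+1=2) = 2
mincoin(15) = min(1+mincoin(14)=1+2=3, 1+mincoin(11)=1+2=3, 1+mincoin(8)=1+2=3, 1+mincoin(2)=1+2=3) = 3
mincoin(16) = min(1+mincoin(15)=1+3=4, 1+mincoin(12)=1+3=4, 1+mincoin(9)=1+3=4, 1+mincoin(3)=1+3=4) = 4
mincoin(17) = min(1+mincoin(16)=1+4=5, 1+mincoin(13)=1+1=2, 1+mincoin(10)=1+4=5, 1+mincoin(4)=1+1=2) = 2
mincoin(18) = min(1+mincoin(17)=1+2=3, 1+mincoin(14)=1+2=3, 1+mincoin(11)=1+2=3, 1+mincoin(5)=1+2=3) = 3
mincoin(19) = min(1+mincoin(18)=1+3=4, 1+mincoin(15)=1+3=4, 1+mincoin(12)=1+3=4, 1+mincoin(6)=1+3=4) = 4
mincoin(20) = min(1+mincoin(19)=1+4=5, 1+mincoin(16)=1+4=5, 1+mincoin(13)=1+1=2, 1+mincoin(7)=1+1=2) = 2
mincoin(21) = min(1+mincoin(20)=1+2=3, 1+mincoin(17)=1+2=3, 1+mincoin(14)=1+2=3, 1+mincoin(8)=1+2=3) = 3
mincoin(22) = min(1+mincoin(21)=1+3=4, 1+mincoin(18)=1+3=4, 1+mincoin(15)=1+3=4, 1+mincoin(9)=1+3=4) = 4
mincoin(23) = min(1+mincoin(22)=1+4=5, 1+mincoin(19)=1+4=5, 1+mincoin(16)=1+4=5, 1+mincoin(10)=1+4=5) = 5
mincoin(24) = min(1+mincoin(23)=1+5=6, 1+mincoin(20)=1+2=3, 1+mincoin(17)=1+2=3, 1+mincoin(11)=1+2=3) = 3
mincoin(25) = min(1+mincoin(24)=1+3=4, 1+mincoin(21)=1+3=4, 1+mincoin(18)=1+3=4, 1+mincoin(12)=1+3=4) = 4
mincoin(26) = min(1+mincoin(25)=1+4=5, 1+mincoin(22)=1+4=5, 1+mincoin(19)=1+4=5, 1+mincoin(13)=1+1=2) = 2
mincoin(27) = min(1+mincoin(26)=1+2=3, 1+mincoin(23)=1+5=6, 1+mincoin(20)=1+2=3, 1+mincoin(14)=1+2=3) = 3
mincoin(28) = min(1+mincoin(27)=1+3=4, 1+mincoin(24)=1+3=4, 1+mincoin(21)=1+3=4, 1+mincoin(15)=1+3=4) = 4
mincoin(29) = min(1+mincoin(28)=1+4=5, 1+mincoin(25)=1+4=5, 1+mincoin(22)=1+4=5, 1+mincoin(16)=1+4=5) = 5
mincoin(30) = min(1+mincoin(29)=1+5=6, 1+mincoin(26)=1+2=3, 1+mincoin(23)=1+5=6, 1+mincoin(17)=1+2=3) = 3

3


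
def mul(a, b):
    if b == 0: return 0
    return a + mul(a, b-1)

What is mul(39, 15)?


mul(39, 15) = 39 + mul(39, 14)
mul(39, 14) = 39 + mul(39, 13)
mul(39, 13) = 39 + mul(39, 12)
mul(39, 12) = 39 + mul(39, 11)
mul(39, 11) = 39 + mul(39, 10)
mul(39, 10) = 39 + mul(39, 9)
mul(39, 9) = 39 + mul(39, 8)
mul(39, 8) = 39 + mul(39, 7)
mul(39, 7) = 39 + mul(39, 6)
mul(39, 6) = 39 + mul(39, 5)
mul(39, 5) = 39 + mul(39, 4)
mul(39, 4) = 39 + mul(39, 3)
mul(39, 3) = 39 + mul(39, 2)
mul(39, 2) = 39 + mul(39, 1)
mul(39, 1) = 39 + mul(39, 0)
mul(39, 0) = 0  (base case)
Total: 39 + 39 + 39 + 39 + 39 + 39 + 39 + 39 + 39 + 39 + 39 + 39 + 39 + 39 + 39 + 0 = 585

585


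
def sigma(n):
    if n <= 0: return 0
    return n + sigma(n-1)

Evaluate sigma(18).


sigma(18)
= 18 + 17 + 16 + 15 + 14 + 13 + 12 + 11 + 10 + 9 + 8 + 7 + 6 + 5 + 4 + 3 + 2 + 1 + sigma(0)
= 18 + 17 + 16 + 15 + 14 + 13 + 12 + 11 + 10 + 9 + 8 + 7 + 6 + 5 + 4 + 3 + 2 + 1 + 0
= 171

171


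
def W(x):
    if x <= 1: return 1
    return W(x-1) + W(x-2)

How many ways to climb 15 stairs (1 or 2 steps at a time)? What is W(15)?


Building up from base cases:
W(0) = 1
W(1) = 1
W(2) = W(1) + W(0) = 1 + 1 = 2
W(3) = W(2) + W(1) = 2 + 1 = 3
W(4) = W(3) + W(2) = 3 + 2 = 5
W(5) = W(4) + W(3) = 5 + 3 = 8
W(6) = W(5) + W(4) = 8 + 5 = 13
W(7) = W(6) + W(5) = 13 + 8 = 21
W(8) = W(7) + W(6) = 21 + 13 = 34
W(9) = W(8) + W(7) = 34 + 21 = 55
W(10) = W(9) + W(8) = 55 + 34 = 89
W(11) = W(10) + W(9) = 89 + 55 = 144
W(12) = W(11) + W(10) = 144 + 89 = 233
W(13) = W(12) + W(11) = 233 + 144 = 377
W(14) = W(13) + W(12) = 377 + 233 = 610
W(15) = W(14) + W(13) = 610 + 377 = 987

987


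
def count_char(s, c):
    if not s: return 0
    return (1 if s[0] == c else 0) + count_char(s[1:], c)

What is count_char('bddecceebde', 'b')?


s[0]='b' == 'b' -> 1
s[0]='d' != 'b' -> 0
s[0]='d' != 'b' -> 0
s[0]='e' != 'b' -> 0
s[0]='c' != 'b' -> 0
s[0]='c' != 'b' -> 0
s[0]='e' != 'b' -> 0
s[0]='e' != 'b' -> 0
s[0]='b' == 'b' -> 1
s[0]='d' != 'b' -> 0
s[0]='e' != 'b' -> 0
Sum: 1 + 0 + 0 + 0 + 0 + 0 + 0 + 0 + 1 + 0 + 0 = 2

2


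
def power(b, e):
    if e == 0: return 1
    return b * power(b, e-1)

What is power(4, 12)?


power(4, 12)
= 4 * power(4, 11)
= 4 * 4 * power(4, 10)
= 4 * 4 * 4 * power(4, 9)
= 4 * 4 * 4 * 4 * power(4, 8)
= 4 * 4 * 4 * 4 * 4 * power(4, 7)
= 4 * 4 * 4 * 4 * 4 * 4 * power(4, 6)
= 4 * 4 * 4 * 4 * 4 * 4 * 4 * power(4, 5)
= 4 * 4 * 4 * 4 * 4 * 4 * 4 * 4 * power(4, 4)
= 4 * 4 * 4 * 4 * 4 * 4 * 4 * 4 * 4 * power(4, 3)
= 4 * 4 * 4 * 4 * 4 * 4 * 4 * 4 * 4 * 4 * power(4, 2)
= 4 * 4 * 4 * 4 * 4 * 4 * 4 * 4 * 4 * 4 * 4 * power(4, 1)
= 4 * 4 * 4 * 4 * 4 * 4 * 4 * 4 * 4 * 4 * 4 * 4 * power(4, 0)
= 4 * 4 * 4 * 4 * 4 * 4 * 4 * 4 * 4 * 4 * 4 * 4 * 1
= 16777216

16777216
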